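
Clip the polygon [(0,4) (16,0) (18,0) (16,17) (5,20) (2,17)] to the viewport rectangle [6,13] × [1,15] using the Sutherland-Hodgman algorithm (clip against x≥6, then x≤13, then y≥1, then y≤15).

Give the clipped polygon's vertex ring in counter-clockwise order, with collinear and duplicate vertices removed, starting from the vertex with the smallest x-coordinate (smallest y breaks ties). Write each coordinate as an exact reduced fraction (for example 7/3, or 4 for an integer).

1. After x ≥ 6: [(6,5/2) (16,0) (18,0) (16,17) (6,217/11)]
2. After x ≤ 13: [(6,5/2) (13,3/4) (13,196/11) (6,217/11)]
3. After y ≥ 1: [(6,5/2) (12,1) (13,1) (13,196/11) (6,217/11)]
4. After y ≤ 15: [(6,15) (6,5/2) (12,1) (13,1) (13,15)]
5. Canonical ring: [(6,5/2) (12,1) (13,1) (13,15) (6,15)]

Clipped polygon: [(6,5/2) (12,1) (13,1) (13,15) (6,15)]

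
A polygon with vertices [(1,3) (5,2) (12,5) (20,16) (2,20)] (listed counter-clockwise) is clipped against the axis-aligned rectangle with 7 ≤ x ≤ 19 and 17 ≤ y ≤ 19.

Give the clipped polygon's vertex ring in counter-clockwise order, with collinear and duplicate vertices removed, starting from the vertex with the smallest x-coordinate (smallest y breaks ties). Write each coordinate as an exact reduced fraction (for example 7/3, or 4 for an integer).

Clipped polygon: [(7,17) (31/2,17) (7,170/9)]

1. After x ≥ 7: [(7,20/7) (12,5) (20,16) (7,170/9)]
2. After x ≤ 19: [(7,20/7) (12,5) (19,117/8) (19,146/9) (7,170/9)]
3. After y ≥ 17: [(7,17) (31/2,17) (7,170/9)]
4. After y ≤ 19: [(7,17) (31/2,17) (7,170/9)]
5. Canonical ring: [(7,17) (31/2,17) (7,170/9)]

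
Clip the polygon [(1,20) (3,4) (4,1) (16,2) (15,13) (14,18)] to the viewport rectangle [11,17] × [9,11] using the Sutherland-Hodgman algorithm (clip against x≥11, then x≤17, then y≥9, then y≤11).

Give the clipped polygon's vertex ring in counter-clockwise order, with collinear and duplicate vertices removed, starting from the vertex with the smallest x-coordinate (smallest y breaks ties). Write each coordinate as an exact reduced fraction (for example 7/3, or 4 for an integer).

Clipped polygon: [(11,9) (169/11,9) (167/11,11) (11,11)]

1. After x ≥ 11: [(11,240/13) (11,19/12) (16,2) (15,13) (14,18)]
2. After x ≤ 17: [(11,240/13) (11,19/12) (16,2) (15,13) (14,18)]
3. After y ≥ 9: [(11,240/13) (11,9) (169/11,9) (15,13) (14,18)]
4. After y ≤ 11: [(11,11) (11,9) (169/11,9) (167/11,11)]
5. Canonical ring: [(11,9) (169/11,9) (167/11,11) (11,11)]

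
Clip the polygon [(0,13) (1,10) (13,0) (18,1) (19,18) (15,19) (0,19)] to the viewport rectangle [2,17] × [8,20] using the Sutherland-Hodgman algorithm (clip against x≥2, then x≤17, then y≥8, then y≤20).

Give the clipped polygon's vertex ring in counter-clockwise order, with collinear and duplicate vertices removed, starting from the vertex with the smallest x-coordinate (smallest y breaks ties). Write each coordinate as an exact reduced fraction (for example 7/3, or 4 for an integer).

1. After x ≥ 2: [(2,55/6) (13,0) (18,1) (19,18) (15,19) (2,19)]
2. After x ≤ 17: [(2,55/6) (13,0) (17,4/5) (17,37/2) (15,19) (2,19)]
3. After y ≥ 8: [(2,55/6) (17/5,8) (17,8) (17,37/2) (15,19) (2,19)]
4. After y ≤ 20: [(2,55/6) (17/5,8) (17,8) (17,37/2) (15,19) (2,19)]
5. Canonical ring: [(2,55/6) (17/5,8) (17,8) (17,37/2) (15,19) (2,19)]

Clipped polygon: [(2,55/6) (17/5,8) (17,8) (17,37/2) (15,19) (2,19)]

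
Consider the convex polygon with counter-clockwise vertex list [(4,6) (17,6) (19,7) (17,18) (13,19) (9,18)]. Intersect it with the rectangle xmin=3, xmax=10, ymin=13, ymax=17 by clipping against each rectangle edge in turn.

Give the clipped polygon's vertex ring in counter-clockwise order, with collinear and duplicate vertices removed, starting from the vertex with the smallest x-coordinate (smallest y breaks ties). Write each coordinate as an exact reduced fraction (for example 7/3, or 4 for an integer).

1. After x ≥ 3: [(4,6) (17,6) (19,7) (17,18) (13,19) (9,18)]
2. After x ≤ 10: [(4,6) (10,6) (10,73/4) (9,18)]
3. After y ≥ 13: [(83/12,13) (10,13) (10,73/4) (9,18)]
4. After y ≤ 17: [(103/12,17) (83/12,13) (10,13) (10,17)]
5. Canonical ring: [(83/12,13) (10,13) (10,17) (103/12,17)]

Clipped polygon: [(83/12,13) (10,13) (10,17) (103/12,17)]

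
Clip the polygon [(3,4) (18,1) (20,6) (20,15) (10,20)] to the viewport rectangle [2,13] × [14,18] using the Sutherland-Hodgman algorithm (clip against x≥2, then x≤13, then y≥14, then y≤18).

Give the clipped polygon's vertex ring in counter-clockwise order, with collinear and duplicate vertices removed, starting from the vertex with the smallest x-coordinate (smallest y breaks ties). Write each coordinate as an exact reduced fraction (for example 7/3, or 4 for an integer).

1. After x ≥ 2: [(3,4) (18,1) (20,6) (20,15) (10,20)]
2. After x ≤ 13: [(3,4) (13,2) (13,37/2) (10,20)]
3. After y ≥ 14: [(59/8,14) (13,14) (13,37/2) (10,20)]
4. After y ≤ 18: [(73/8,18) (59/8,14) (13,14) (13,18)]
5. Canonical ring: [(59/8,14) (13,14) (13,18) (73/8,18)]

Clipped polygon: [(59/8,14) (13,14) (13,18) (73/8,18)]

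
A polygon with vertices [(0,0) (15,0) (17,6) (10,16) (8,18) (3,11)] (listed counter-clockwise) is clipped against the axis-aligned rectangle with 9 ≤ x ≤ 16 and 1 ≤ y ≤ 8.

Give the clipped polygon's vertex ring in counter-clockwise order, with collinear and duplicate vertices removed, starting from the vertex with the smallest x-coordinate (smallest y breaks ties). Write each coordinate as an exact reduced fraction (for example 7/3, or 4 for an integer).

Clipped polygon: [(9,1) (46/3,1) (16,3) (16,52/7) (78/5,8) (9,8)]

1. After x ≥ 9: [(9,0) (15,0) (17,6) (10,16) (9,17)]
2. After x ≤ 16: [(9,0) (15,0) (16,3) (16,52/7) (10,16) (9,17)]
3. After y ≥ 1: [(9,1) (46/3,1) (16,3) (16,52/7) (10,16) (9,17)]
4. After y ≤ 8: [(9,8) (9,1) (46/3,1) (16,3) (16,52/7) (78/5,8)]
5. Canonical ring: [(9,1) (46/3,1) (16,3) (16,52/7) (78/5,8) (9,8)]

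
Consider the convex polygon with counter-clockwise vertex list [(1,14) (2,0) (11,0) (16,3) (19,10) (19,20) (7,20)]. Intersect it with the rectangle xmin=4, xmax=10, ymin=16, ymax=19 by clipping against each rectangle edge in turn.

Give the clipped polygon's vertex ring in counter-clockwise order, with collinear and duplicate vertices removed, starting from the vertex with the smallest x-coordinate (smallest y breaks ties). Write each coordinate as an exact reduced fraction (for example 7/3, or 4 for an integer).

1. After x ≥ 4: [(4,17) (4,0) (11,0) (16,3) (19,10) (19,20) (7,20)]
2. After x ≤ 10: [(4,17) (4,0) (10,0) (10,20) (7,20)]
3. After y ≥ 16: [(4,17) (4,16) (10,16) (10,20) (7,20)]
4. After y ≤ 19: [(6,19) (4,17) (4,16) (10,16) (10,19)]
5. Canonical ring: [(4,16) (10,16) (10,19) (6,19) (4,17)]

Clipped polygon: [(4,16) (10,16) (10,19) (6,19) (4,17)]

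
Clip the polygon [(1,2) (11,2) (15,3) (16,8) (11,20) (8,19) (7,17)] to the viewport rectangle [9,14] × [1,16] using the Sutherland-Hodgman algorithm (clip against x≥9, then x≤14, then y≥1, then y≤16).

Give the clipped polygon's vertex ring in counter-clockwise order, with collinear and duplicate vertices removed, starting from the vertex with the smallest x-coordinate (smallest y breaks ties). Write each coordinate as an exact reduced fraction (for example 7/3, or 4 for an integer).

1. After x ≥ 9: [(9,2) (11,2) (15,3) (16,8) (11,20) (9,58/3)]
2. After x ≤ 14: [(9,2) (11,2) (14,11/4) (14,64/5) (11,20) (9,58/3)]
3. After y ≥ 1: [(9,2) (11,2) (14,11/4) (14,64/5) (11,20) (9,58/3)]
4. After y ≤ 16: [(9,16) (9,2) (11,2) (14,11/4) (14,64/5) (38/3,16)]
5. Canonical ring: [(9,2) (11,2) (14,11/4) (14,64/5) (38/3,16) (9,16)]

Clipped polygon: [(9,2) (11,2) (14,11/4) (14,64/5) (38/3,16) (9,16)]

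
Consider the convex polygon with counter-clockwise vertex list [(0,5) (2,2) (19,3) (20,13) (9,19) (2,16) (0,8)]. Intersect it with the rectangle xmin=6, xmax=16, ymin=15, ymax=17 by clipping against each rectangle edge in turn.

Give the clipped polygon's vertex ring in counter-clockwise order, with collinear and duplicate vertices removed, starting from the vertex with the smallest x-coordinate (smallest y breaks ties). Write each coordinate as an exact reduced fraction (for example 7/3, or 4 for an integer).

Clipped polygon: [(6,15) (16,15) (16,167/11) (38/3,17) (6,17)]

1. After x ≥ 6: [(6,38/17) (19,3) (20,13) (9,19) (6,124/7)]
2. After x ≤ 16: [(6,38/17) (16,48/17) (16,167/11) (9,19) (6,124/7)]
3. After y ≥ 15: [(6,15) (16,15) (16,167/11) (9,19) (6,124/7)]
4. After y ≤ 17: [(6,17) (6,15) (16,15) (16,167/11) (38/3,17)]
5. Canonical ring: [(6,15) (16,15) (16,167/11) (38/3,17) (6,17)]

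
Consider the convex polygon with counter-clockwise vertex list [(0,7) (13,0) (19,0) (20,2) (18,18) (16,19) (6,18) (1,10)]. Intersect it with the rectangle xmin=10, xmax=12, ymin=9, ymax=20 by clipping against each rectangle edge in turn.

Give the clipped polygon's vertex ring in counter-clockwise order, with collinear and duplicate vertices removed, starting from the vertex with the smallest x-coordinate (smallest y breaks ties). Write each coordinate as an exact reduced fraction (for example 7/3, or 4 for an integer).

Clipped polygon: [(10,9) (12,9) (12,93/5) (10,92/5)]

1. After x ≥ 10: [(10,21/13) (13,0) (19,0) (20,2) (18,18) (16,19) (10,92/5)]
2. After x ≤ 12: [(10,21/13) (12,7/13) (12,93/5) (10,92/5)]
3. After y ≥ 9: [(10,9) (12,9) (12,93/5) (10,92/5)]
4. After y ≤ 20: [(10,9) (12,9) (12,93/5) (10,92/5)]
5. Canonical ring: [(10,9) (12,9) (12,93/5) (10,92/5)]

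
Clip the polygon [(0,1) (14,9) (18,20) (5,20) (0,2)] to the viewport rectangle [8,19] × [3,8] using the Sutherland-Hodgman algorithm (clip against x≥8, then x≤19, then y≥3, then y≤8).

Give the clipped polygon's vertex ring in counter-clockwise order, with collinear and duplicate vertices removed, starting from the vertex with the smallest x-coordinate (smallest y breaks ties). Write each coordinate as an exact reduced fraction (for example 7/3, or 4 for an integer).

Clipped polygon: [(8,39/7) (49/4,8) (8,8)]

1. After x ≥ 8: [(8,39/7) (14,9) (18,20) (8,20)]
2. After x ≤ 19: [(8,39/7) (14,9) (18,20) (8,20)]
3. After y ≥ 3: [(8,39/7) (14,9) (18,20) (8,20)]
4. After y ≤ 8: [(8,8) (8,39/7) (49/4,8)]
5. Canonical ring: [(8,39/7) (49/4,8) (8,8)]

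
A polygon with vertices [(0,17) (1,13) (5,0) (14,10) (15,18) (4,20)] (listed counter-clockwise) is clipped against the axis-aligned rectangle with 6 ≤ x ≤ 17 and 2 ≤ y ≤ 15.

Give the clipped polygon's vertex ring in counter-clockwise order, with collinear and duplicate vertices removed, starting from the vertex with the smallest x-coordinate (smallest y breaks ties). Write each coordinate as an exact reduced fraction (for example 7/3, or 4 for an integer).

1. After x ≥ 6: [(6,10/9) (14,10) (15,18) (6,216/11)]
2. After x ≤ 17: [(6,10/9) (14,10) (15,18) (6,216/11)]
3. After y ≥ 2: [(6,2) (34/5,2) (14,10) (15,18) (6,216/11)]
4. After y ≤ 15: [(6,15) (6,2) (34/5,2) (14,10) (117/8,15)]
5. Canonical ring: [(6,2) (34/5,2) (14,10) (117/8,15) (6,15)]

Clipped polygon: [(6,2) (34/5,2) (14,10) (117/8,15) (6,15)]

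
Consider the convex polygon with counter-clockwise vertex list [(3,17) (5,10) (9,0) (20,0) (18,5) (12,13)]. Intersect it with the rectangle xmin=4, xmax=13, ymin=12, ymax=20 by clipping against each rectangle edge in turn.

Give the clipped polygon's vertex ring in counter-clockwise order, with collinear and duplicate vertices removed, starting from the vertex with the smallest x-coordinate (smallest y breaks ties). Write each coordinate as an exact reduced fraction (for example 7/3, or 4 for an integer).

Clipped polygon: [(4,27/2) (31/7,12) (51/4,12) (12,13) (4,149/9)]

1. After x ≥ 4: [(4,149/9) (4,27/2) (5,10) (9,0) (20,0) (18,5) (12,13)]
2. After x ≤ 13: [(4,149/9) (4,27/2) (5,10) (9,0) (13,0) (13,35/3) (12,13)]
3. After y ≥ 12: [(4,149/9) (4,27/2) (31/7,12) (51/4,12) (12,13)]
4. After y ≤ 20: [(4,149/9) (4,27/2) (31/7,12) (51/4,12) (12,13)]
5. Canonical ring: [(4,27/2) (31/7,12) (51/4,12) (12,13) (4,149/9)]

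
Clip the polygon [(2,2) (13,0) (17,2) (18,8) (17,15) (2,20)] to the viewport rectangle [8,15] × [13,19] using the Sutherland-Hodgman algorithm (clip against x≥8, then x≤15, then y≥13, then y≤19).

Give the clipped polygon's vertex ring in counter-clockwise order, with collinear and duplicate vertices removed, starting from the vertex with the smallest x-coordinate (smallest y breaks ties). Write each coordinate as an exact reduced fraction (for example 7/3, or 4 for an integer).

1. After x ≥ 8: [(8,10/11) (13,0) (17,2) (18,8) (17,15) (8,18)]
2. After x ≤ 15: [(8,10/11) (13,0) (15,1) (15,47/3) (8,18)]
3. After y ≥ 13: [(8,13) (15,13) (15,47/3) (8,18)]
4. After y ≤ 19: [(8,13) (15,13) (15,47/3) (8,18)]
5. Canonical ring: [(8,13) (15,13) (15,47/3) (8,18)]

Clipped polygon: [(8,13) (15,13) (15,47/3) (8,18)]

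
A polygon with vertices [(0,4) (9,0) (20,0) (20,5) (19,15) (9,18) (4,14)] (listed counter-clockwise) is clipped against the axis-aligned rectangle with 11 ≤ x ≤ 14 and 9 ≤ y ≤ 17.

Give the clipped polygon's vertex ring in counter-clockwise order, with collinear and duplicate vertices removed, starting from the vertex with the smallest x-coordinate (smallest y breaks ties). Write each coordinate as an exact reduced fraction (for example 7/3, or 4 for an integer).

1. After x ≥ 11: [(11,0) (20,0) (20,5) (19,15) (11,87/5)]
2. After x ≤ 14: [(11,0) (14,0) (14,33/2) (11,87/5)]
3. After y ≥ 9: [(11,9) (14,9) (14,33/2) (11,87/5)]
4. After y ≤ 17: [(11,17) (11,9) (14,9) (14,33/2) (37/3,17)]
5. Canonical ring: [(11,9) (14,9) (14,33/2) (37/3,17) (11,17)]

Clipped polygon: [(11,9) (14,9) (14,33/2) (37/3,17) (11,17)]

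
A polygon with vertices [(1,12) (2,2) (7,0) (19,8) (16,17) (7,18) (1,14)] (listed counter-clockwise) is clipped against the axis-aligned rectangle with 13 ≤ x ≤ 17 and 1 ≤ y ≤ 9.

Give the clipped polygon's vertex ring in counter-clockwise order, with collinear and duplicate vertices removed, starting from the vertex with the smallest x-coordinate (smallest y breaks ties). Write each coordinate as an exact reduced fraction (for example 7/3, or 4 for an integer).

Clipped polygon: [(13,4) (17,20/3) (17,9) (13,9)]

1. After x ≥ 13: [(13,4) (19,8) (16,17) (13,52/3)]
2. After x ≤ 17: [(13,4) (17,20/3) (17,14) (16,17) (13,52/3)]
3. After y ≥ 1: [(13,4) (17,20/3) (17,14) (16,17) (13,52/3)]
4. After y ≤ 9: [(13,9) (13,4) (17,20/3) (17,9)]
5. Canonical ring: [(13,4) (17,20/3) (17,9) (13,9)]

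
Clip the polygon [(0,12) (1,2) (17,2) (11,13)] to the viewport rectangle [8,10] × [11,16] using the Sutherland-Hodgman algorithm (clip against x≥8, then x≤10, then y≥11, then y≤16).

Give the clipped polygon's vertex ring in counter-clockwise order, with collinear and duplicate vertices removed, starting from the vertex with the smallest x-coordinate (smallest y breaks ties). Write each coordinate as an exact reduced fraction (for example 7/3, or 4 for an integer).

Clipped polygon: [(8,11) (10,11) (10,142/11) (8,140/11)]

1. After x ≥ 8: [(8,140/11) (8,2) (17,2) (11,13)]
2. After x ≤ 10: [(10,142/11) (8,140/11) (8,2) (10,2)]
3. After y ≥ 11: [(10,11) (10,142/11) (8,140/11) (8,11)]
4. After y ≤ 16: [(10,11) (10,142/11) (8,140/11) (8,11)]
5. Canonical ring: [(8,11) (10,11) (10,142/11) (8,140/11)]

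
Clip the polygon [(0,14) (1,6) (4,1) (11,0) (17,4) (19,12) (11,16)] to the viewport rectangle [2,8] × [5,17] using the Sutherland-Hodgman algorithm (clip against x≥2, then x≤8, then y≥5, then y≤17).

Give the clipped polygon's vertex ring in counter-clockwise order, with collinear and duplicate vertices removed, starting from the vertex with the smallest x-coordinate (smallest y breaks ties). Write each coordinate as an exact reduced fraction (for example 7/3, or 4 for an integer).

1. After x ≥ 2: [(2,158/11) (2,13/3) (4,1) (11,0) (17,4) (19,12) (11,16)]
2. After x ≤ 8: [(8,170/11) (2,158/11) (2,13/3) (4,1) (8,3/7)]
3. After y ≥ 5: [(8,5) (8,170/11) (2,158/11) (2,5)]
4. After y ≤ 17: [(8,5) (8,170/11) (2,158/11) (2,5)]
5. Canonical ring: [(2,5) (8,5) (8,170/11) (2,158/11)]

Clipped polygon: [(2,5) (8,5) (8,170/11) (2,158/11)]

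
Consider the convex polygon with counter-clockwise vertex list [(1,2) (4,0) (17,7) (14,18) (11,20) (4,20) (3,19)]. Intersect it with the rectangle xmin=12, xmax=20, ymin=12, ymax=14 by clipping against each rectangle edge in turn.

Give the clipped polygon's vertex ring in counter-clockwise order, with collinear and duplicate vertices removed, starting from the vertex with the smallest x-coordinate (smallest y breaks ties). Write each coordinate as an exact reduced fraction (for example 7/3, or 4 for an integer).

1. After x ≥ 12: [(12,56/13) (17,7) (14,18) (12,58/3)]
2. After x ≤ 20: [(12,56/13) (17,7) (14,18) (12,58/3)]
3. After y ≥ 12: [(12,12) (172/11,12) (14,18) (12,58/3)]
4. After y ≤ 14: [(12,14) (12,12) (172/11,12) (166/11,14)]
5. Canonical ring: [(12,12) (172/11,12) (166/11,14) (12,14)]

Clipped polygon: [(12,12) (172/11,12) (166/11,14) (12,14)]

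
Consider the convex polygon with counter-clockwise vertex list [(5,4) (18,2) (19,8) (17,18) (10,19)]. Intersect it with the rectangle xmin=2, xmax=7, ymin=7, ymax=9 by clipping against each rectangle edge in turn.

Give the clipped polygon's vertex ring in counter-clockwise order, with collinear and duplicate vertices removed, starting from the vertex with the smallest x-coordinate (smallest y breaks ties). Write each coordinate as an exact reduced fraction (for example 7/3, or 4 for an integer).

Clipped polygon: [(6,7) (7,7) (7,9) (20/3,9)]

1. After x ≥ 2: [(5,4) (18,2) (19,8) (17,18) (10,19)]
2. After x ≤ 7: [(7,10) (5,4) (7,48/13)]
3. After y ≥ 7: [(7,7) (7,10) (6,7)]
4. After y ≤ 9: [(7,7) (7,9) (20/3,9) (6,7)]
5. Canonical ring: [(6,7) (7,7) (7,9) (20/3,9)]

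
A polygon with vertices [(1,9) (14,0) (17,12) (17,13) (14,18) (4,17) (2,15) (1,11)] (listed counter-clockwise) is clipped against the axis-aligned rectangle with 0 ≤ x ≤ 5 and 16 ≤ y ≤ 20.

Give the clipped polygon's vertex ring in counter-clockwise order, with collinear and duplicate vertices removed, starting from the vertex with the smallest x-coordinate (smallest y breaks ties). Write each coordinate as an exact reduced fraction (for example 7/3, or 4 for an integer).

1. After x ≥ 0: [(1,9) (14,0) (17,12) (17,13) (14,18) (4,17) (2,15) (1,11)]
2. After x ≤ 5: [(1,9) (5,81/13) (5,171/10) (4,17) (2,15) (1,11)]
3. After y ≥ 16: [(5,16) (5,171/10) (4,17) (3,16)]
4. After y ≤ 20: [(5,16) (5,171/10) (4,17) (3,16)]
5. Canonical ring: [(3,16) (5,16) (5,171/10) (4,17)]

Clipped polygon: [(3,16) (5,16) (5,171/10) (4,17)]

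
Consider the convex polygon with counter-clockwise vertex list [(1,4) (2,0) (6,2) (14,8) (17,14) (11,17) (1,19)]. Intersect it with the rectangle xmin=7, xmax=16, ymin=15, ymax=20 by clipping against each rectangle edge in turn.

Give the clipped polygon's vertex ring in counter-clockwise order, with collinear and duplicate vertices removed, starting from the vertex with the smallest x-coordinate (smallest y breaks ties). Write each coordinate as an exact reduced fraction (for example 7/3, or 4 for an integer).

1. After x ≥ 7: [(7,11/4) (14,8) (17,14) (11,17) (7,89/5)]
2. After x ≤ 16: [(7,11/4) (14,8) (16,12) (16,29/2) (11,17) (7,89/5)]
3. After y ≥ 15: [(7,15) (15,15) (11,17) (7,89/5)]
4. After y ≤ 20: [(7,15) (15,15) (11,17) (7,89/5)]
5. Canonical ring: [(7,15) (15,15) (11,17) (7,89/5)]

Clipped polygon: [(7,15) (15,15) (11,17) (7,89/5)]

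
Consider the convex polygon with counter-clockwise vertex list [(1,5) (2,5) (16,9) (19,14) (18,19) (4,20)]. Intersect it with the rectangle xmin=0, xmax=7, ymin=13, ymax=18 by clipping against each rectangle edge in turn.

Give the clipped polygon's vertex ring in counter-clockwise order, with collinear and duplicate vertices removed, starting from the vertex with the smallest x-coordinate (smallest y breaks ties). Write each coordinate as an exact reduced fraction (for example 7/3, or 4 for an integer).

1. After x ≥ 0: [(1,5) (2,5) (16,9) (19,14) (18,19) (4,20)]
2. After x ≤ 7: [(1,5) (2,5) (7,45/7) (7,277/14) (4,20)]
3. After y ≥ 13: [(13/5,13) (7,13) (7,277/14) (4,20)]
4. After y ≤ 18: [(18/5,18) (13/5,13) (7,13) (7,18)]
5. Canonical ring: [(13/5,13) (7,13) (7,18) (18/5,18)]

Clipped polygon: [(13/5,13) (7,13) (7,18) (18/5,18)]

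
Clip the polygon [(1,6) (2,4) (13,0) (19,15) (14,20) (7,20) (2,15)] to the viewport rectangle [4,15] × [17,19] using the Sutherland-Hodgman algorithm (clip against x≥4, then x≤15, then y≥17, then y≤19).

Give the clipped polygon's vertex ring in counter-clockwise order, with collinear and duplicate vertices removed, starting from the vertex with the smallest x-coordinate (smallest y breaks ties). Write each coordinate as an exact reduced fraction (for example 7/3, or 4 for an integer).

Clipped polygon: [(4,17) (15,17) (15,19) (6,19)]

1. After x ≥ 4: [(4,36/11) (13,0) (19,15) (14,20) (7,20) (4,17)]
2. After x ≤ 15: [(4,36/11) (13,0) (15,5) (15,19) (14,20) (7,20) (4,17)]
3. After y ≥ 17: [(4,17) (15,17) (15,19) (14,20) (7,20) (4,17)]
4. After y ≤ 19: [(4,17) (15,17) (15,19) (15,19) (6,19) (4,17)]
5. Canonical ring: [(4,17) (15,17) (15,19) (6,19)]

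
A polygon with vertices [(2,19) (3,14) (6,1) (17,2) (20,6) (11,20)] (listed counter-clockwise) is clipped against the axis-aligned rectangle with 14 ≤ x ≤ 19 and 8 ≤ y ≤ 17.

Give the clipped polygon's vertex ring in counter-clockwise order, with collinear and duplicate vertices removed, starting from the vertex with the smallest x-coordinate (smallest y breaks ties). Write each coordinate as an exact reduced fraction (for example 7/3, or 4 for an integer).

1. After x ≥ 14: [(14,19/11) (17,2) (20,6) (14,46/3)]
2. After x ≤ 19: [(14,19/11) (17,2) (19,14/3) (19,68/9) (14,46/3)]
3. After y ≥ 8: [(14,8) (131/7,8) (14,46/3)]
4. After y ≤ 17: [(14,8) (131/7,8) (14,46/3)]
5. Canonical ring: [(14,8) (131/7,8) (14,46/3)]

Clipped polygon: [(14,8) (131/7,8) (14,46/3)]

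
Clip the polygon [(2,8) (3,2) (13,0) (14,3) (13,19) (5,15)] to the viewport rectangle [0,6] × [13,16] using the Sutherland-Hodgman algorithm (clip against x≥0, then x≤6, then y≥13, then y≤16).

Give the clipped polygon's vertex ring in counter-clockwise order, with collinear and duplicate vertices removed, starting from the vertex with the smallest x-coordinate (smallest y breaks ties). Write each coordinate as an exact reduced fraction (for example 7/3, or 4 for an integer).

1. After x ≥ 0: [(2,8) (3,2) (13,0) (14,3) (13,19) (5,15)]
2. After x ≤ 6: [(2,8) (3,2) (6,7/5) (6,31/2) (5,15)]
3. After y ≥ 13: [(29/7,13) (6,13) (6,31/2) (5,15)]
4. After y ≤ 16: [(29/7,13) (6,13) (6,31/2) (5,15)]
5. Canonical ring: [(29/7,13) (6,13) (6,31/2) (5,15)]

Clipped polygon: [(29/7,13) (6,13) (6,31/2) (5,15)]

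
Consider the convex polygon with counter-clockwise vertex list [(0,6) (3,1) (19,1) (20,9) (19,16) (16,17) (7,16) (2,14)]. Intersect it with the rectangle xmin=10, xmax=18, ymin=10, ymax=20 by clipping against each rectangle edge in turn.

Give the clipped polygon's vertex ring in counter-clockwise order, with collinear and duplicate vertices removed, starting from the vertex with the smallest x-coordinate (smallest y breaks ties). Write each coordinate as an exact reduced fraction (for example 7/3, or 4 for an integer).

Clipped polygon: [(10,10) (18,10) (18,49/3) (16,17) (10,49/3)]

1. After x ≥ 10: [(10,1) (19,1) (20,9) (19,16) (16,17) (10,49/3)]
2. After x ≤ 18: [(10,1) (18,1) (18,49/3) (16,17) (10,49/3)]
3. After y ≥ 10: [(10,10) (18,10) (18,49/3) (16,17) (10,49/3)]
4. After y ≤ 20: [(10,10) (18,10) (18,49/3) (16,17) (10,49/3)]
5. Canonical ring: [(10,10) (18,10) (18,49/3) (16,17) (10,49/3)]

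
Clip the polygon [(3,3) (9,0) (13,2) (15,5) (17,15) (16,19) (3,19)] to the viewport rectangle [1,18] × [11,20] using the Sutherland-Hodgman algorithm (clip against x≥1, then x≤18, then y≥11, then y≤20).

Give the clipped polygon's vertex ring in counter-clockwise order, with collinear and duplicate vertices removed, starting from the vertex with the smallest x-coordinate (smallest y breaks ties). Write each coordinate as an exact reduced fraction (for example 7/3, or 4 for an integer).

Clipped polygon: [(3,11) (81/5,11) (17,15) (16,19) (3,19)]

1. After x ≥ 1: [(3,3) (9,0) (13,2) (15,5) (17,15) (16,19) (3,19)]
2. After x ≤ 18: [(3,3) (9,0) (13,2) (15,5) (17,15) (16,19) (3,19)]
3. After y ≥ 11: [(3,11) (81/5,11) (17,15) (16,19) (3,19)]
4. After y ≤ 20: [(3,11) (81/5,11) (17,15) (16,19) (3,19)]
5. Canonical ring: [(3,11) (81/5,11) (17,15) (16,19) (3,19)]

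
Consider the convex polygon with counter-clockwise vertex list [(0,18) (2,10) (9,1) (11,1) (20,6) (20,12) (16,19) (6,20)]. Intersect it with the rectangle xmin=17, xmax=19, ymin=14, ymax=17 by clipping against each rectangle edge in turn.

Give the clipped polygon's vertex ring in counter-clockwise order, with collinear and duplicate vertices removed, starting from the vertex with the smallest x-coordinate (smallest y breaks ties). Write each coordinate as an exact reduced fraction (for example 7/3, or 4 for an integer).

1. After x ≥ 17: [(17,13/3) (20,6) (20,12) (17,69/4)]
2. After x ≤ 19: [(17,13/3) (19,49/9) (19,55/4) (17,69/4)]
3. After y ≥ 14: [(17,14) (132/7,14) (17,69/4)]
4. After y ≤ 17: [(17,17) (17,14) (132/7,14) (120/7,17)]
5. Canonical ring: [(17,14) (132/7,14) (120/7,17) (17,17)]

Clipped polygon: [(17,14) (132/7,14) (120/7,17) (17,17)]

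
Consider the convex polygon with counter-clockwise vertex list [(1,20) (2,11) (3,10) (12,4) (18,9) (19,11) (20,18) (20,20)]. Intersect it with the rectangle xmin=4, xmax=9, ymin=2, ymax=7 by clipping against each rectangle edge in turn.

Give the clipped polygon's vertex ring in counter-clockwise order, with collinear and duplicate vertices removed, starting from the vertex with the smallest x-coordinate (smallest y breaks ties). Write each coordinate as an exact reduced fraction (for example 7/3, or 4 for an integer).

1. After x ≥ 4: [(4,20) (4,28/3) (12,4) (18,9) (19,11) (20,18) (20,20)]
2. After x ≤ 9: [(9,20) (4,20) (4,28/3) (9,6)]
3. After y ≥ 2: [(9,20) (4,20) (4,28/3) (9,6)]
4. After y ≤ 7: [(9,7) (15/2,7) (9,6)]
5. Canonical ring: [(15/2,7) (9,6) (9,7)]

Clipped polygon: [(15/2,7) (9,6) (9,7)]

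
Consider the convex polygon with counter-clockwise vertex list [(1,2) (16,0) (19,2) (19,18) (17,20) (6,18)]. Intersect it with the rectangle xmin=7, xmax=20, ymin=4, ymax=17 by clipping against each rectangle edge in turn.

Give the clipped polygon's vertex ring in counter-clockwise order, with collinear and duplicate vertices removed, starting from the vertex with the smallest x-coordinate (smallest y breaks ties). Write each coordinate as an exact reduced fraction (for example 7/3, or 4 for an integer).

Clipped polygon: [(7,4) (19,4) (19,17) (7,17)]

1. After x ≥ 7: [(7,6/5) (16,0) (19,2) (19,18) (17,20) (7,200/11)]
2. After x ≤ 20: [(7,6/5) (16,0) (19,2) (19,18) (17,20) (7,200/11)]
3. After y ≥ 4: [(7,4) (19,4) (19,18) (17,20) (7,200/11)]
4. After y ≤ 17: [(7,17) (7,4) (19,4) (19,17)]
5. Canonical ring: [(7,4) (19,4) (19,17) (7,17)]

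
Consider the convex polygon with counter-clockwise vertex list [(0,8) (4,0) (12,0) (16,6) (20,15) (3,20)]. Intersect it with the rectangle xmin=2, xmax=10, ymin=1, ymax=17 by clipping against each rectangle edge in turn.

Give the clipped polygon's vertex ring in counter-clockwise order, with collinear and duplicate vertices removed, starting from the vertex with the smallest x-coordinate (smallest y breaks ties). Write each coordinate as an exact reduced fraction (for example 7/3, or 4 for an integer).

Clipped polygon: [(2,4) (7/2,1) (10,1) (10,17) (9/4,17) (2,16)]

1. After x ≥ 2: [(2,16) (2,4) (4,0) (12,0) (16,6) (20,15) (3,20)]
2. After x ≤ 10: [(2,16) (2,4) (4,0) (10,0) (10,305/17) (3,20)]
3. After y ≥ 1: [(2,16) (2,4) (7/2,1) (10,1) (10,305/17) (3,20)]
4. After y ≤ 17: [(9/4,17) (2,16) (2,4) (7/2,1) (10,1) (10,17)]
5. Canonical ring: [(2,4) (7/2,1) (10,1) (10,17) (9/4,17) (2,16)]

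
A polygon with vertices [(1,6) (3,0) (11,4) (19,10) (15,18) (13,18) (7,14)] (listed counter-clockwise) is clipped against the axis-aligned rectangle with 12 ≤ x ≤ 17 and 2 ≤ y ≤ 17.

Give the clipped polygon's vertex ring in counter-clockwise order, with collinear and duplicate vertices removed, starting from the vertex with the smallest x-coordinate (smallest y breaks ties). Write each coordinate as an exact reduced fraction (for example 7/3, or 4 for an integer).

Clipped polygon: [(12,19/4) (17,17/2) (17,14) (31/2,17) (12,17)]

1. After x ≥ 12: [(12,19/4) (19,10) (15,18) (13,18) (12,52/3)]
2. After x ≤ 17: [(12,19/4) (17,17/2) (17,14) (15,18) (13,18) (12,52/3)]
3. After y ≥ 2: [(12,19/4) (17,17/2) (17,14) (15,18) (13,18) (12,52/3)]
4. After y ≤ 17: [(12,17) (12,19/4) (17,17/2) (17,14) (31/2,17)]
5. Canonical ring: [(12,19/4) (17,17/2) (17,14) (31/2,17) (12,17)]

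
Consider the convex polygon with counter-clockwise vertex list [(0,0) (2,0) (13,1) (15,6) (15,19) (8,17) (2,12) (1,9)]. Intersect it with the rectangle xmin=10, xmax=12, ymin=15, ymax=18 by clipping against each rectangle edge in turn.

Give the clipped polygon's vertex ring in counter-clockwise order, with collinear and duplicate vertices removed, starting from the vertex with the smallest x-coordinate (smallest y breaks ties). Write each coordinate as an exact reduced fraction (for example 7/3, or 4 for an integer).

1. After x ≥ 10: [(10,8/11) (13,1) (15,6) (15,19) (10,123/7)]
2. After x ≤ 12: [(10,8/11) (12,10/11) (12,127/7) (10,123/7)]
3. After y ≥ 15: [(10,15) (12,15) (12,127/7) (10,123/7)]
4. After y ≤ 18: [(10,15) (12,15) (12,18) (23/2,18) (10,123/7)]
5. Canonical ring: [(10,15) (12,15) (12,18) (23/2,18) (10,123/7)]

Clipped polygon: [(10,15) (12,15) (12,18) (23/2,18) (10,123/7)]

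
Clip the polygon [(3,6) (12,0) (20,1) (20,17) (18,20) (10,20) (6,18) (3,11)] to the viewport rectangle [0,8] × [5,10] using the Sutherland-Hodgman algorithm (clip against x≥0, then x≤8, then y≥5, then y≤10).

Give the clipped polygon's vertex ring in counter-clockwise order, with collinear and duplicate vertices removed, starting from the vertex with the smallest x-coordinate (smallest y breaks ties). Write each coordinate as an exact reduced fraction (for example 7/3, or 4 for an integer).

Clipped polygon: [(3,6) (9/2,5) (8,5) (8,10) (3,10)]

1. After x ≥ 0: [(3,6) (12,0) (20,1) (20,17) (18,20) (10,20) (6,18) (3,11)]
2. After x ≤ 8: [(3,6) (8,8/3) (8,19) (6,18) (3,11)]
3. After y ≥ 5: [(3,6) (9/2,5) (8,5) (8,19) (6,18) (3,11)]
4. After y ≤ 10: [(3,10) (3,6) (9/2,5) (8,5) (8,10)]
5. Canonical ring: [(3,6) (9/2,5) (8,5) (8,10) (3,10)]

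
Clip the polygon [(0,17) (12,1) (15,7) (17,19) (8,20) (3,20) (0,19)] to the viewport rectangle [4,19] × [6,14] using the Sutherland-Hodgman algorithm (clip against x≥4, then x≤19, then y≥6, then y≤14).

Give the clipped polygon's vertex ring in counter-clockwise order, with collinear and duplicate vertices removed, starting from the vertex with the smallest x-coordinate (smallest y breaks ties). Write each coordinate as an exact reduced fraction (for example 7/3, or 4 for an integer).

Clipped polygon: [(4,35/3) (33/4,6) (29/2,6) (15,7) (97/6,14) (4,14)]

1. After x ≥ 4: [(4,35/3) (12,1) (15,7) (17,19) (8,20) (4,20)]
2. After x ≤ 19: [(4,35/3) (12,1) (15,7) (17,19) (8,20) (4,20)]
3. After y ≥ 6: [(4,35/3) (33/4,6) (29/2,6) (15,7) (17,19) (8,20) (4,20)]
4. After y ≤ 14: [(4,14) (4,35/3) (33/4,6) (29/2,6) (15,7) (97/6,14)]
5. Canonical ring: [(4,35/3) (33/4,6) (29/2,6) (15,7) (97/6,14) (4,14)]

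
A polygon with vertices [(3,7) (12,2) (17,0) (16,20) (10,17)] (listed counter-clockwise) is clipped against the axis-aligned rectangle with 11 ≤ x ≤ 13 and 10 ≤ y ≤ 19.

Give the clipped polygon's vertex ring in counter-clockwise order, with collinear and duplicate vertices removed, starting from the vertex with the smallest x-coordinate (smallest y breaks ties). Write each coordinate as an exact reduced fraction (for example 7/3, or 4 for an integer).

Clipped polygon: [(11,10) (13,10) (13,37/2) (11,35/2)]

1. After x ≥ 11: [(11,23/9) (12,2) (17,0) (16,20) (11,35/2)]
2. After x ≤ 13: [(11,23/9) (12,2) (13,8/5) (13,37/2) (11,35/2)]
3. After y ≥ 10: [(11,10) (13,10) (13,37/2) (11,35/2)]
4. After y ≤ 19: [(11,10) (13,10) (13,37/2) (11,35/2)]
5. Canonical ring: [(11,10) (13,10) (13,37/2) (11,35/2)]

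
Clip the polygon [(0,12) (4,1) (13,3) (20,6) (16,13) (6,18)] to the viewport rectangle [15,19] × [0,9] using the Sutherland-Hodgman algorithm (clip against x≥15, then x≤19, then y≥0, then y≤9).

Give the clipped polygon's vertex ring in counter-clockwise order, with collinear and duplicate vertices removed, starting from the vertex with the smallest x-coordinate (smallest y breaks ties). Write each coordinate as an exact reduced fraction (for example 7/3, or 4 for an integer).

Clipped polygon: [(15,27/7) (19,39/7) (19,31/4) (128/7,9) (15,9)]

1. After x ≥ 15: [(15,27/7) (20,6) (16,13) (15,27/2)]
2. After x ≤ 19: [(15,27/7) (19,39/7) (19,31/4) (16,13) (15,27/2)]
3. After y ≥ 0: [(15,27/7) (19,39/7) (19,31/4) (16,13) (15,27/2)]
4. After y ≤ 9: [(15,9) (15,27/7) (19,39/7) (19,31/4) (128/7,9)]
5. Canonical ring: [(15,27/7) (19,39/7) (19,31/4) (128/7,9) (15,9)]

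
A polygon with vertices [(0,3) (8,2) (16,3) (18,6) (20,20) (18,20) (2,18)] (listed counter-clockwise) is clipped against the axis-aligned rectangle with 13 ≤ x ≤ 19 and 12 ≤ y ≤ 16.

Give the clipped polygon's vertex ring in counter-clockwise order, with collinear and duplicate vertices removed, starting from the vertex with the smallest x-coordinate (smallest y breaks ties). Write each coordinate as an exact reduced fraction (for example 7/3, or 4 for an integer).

Clipped polygon: [(13,12) (132/7,12) (19,13) (19,16) (13,16)]

1. After x ≥ 13: [(13,21/8) (16,3) (18,6) (20,20) (18,20) (13,155/8)]
2. After x ≤ 19: [(13,21/8) (16,3) (18,6) (19,13) (19,20) (18,20) (13,155/8)]
3. After y ≥ 12: [(13,12) (132/7,12) (19,13) (19,20) (18,20) (13,155/8)]
4. After y ≤ 16: [(13,16) (13,12) (132/7,12) (19,13) (19,16)]
5. Canonical ring: [(13,12) (132/7,12) (19,13) (19,16) (13,16)]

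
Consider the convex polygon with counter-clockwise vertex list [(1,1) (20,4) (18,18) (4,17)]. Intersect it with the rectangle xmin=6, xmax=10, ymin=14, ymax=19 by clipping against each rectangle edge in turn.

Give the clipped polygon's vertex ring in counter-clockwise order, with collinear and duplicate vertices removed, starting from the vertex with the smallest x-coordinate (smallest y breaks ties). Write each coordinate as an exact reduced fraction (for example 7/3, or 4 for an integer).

Clipped polygon: [(6,14) (10,14) (10,122/7) (6,120/7)]

1. After x ≥ 6: [(6,34/19) (20,4) (18,18) (6,120/7)]
2. After x ≤ 10: [(6,34/19) (10,46/19) (10,122/7) (6,120/7)]
3. After y ≥ 14: [(6,14) (10,14) (10,122/7) (6,120/7)]
4. After y ≤ 19: [(6,14) (10,14) (10,122/7) (6,120/7)]
5. Canonical ring: [(6,14) (10,14) (10,122/7) (6,120/7)]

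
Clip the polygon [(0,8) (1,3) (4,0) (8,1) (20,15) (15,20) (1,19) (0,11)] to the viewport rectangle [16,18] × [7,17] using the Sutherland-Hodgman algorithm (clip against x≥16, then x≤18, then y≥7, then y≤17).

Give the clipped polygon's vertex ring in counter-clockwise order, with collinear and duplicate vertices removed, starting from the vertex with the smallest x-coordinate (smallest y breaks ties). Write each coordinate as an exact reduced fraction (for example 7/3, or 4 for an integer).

1. After x ≥ 16: [(16,31/3) (20,15) (16,19)]
2. After x ≤ 18: [(16,31/3) (18,38/3) (18,17) (16,19)]
3. After y ≥ 7: [(16,31/3) (18,38/3) (18,17) (16,19)]
4. After y ≤ 17: [(16,17) (16,31/3) (18,38/3) (18,17) (18,17)]
5. Canonical ring: [(16,31/3) (18,38/3) (18,17) (16,17)]

Clipped polygon: [(16,31/3) (18,38/3) (18,17) (16,17)]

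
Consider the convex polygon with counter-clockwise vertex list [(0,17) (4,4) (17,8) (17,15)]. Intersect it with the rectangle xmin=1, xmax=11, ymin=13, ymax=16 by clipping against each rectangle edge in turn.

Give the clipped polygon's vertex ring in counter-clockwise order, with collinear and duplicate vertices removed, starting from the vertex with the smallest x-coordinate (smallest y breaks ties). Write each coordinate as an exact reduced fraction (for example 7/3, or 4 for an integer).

Clipped polygon: [(1,55/4) (16/13,13) (11,13) (11,267/17) (17/2,16) (1,16)]

1. After x ≥ 1: [(1,287/17) (1,55/4) (4,4) (17,8) (17,15)]
2. After x ≤ 11: [(11,267/17) (1,287/17) (1,55/4) (4,4) (11,80/13)]
3. After y ≥ 13: [(11,13) (11,267/17) (1,287/17) (1,55/4) (16/13,13)]
4. After y ≤ 16: [(11,13) (11,267/17) (17/2,16) (1,16) (1,55/4) (16/13,13)]
5. Canonical ring: [(1,55/4) (16/13,13) (11,13) (11,267/17) (17/2,16) (1,16)]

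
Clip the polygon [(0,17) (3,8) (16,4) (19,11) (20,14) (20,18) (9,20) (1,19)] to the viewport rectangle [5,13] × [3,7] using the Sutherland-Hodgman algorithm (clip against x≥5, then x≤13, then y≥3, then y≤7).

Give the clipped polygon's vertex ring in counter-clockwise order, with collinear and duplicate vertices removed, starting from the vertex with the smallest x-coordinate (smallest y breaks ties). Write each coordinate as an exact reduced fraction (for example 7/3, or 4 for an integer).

1. After x ≥ 5: [(5,96/13) (16,4) (19,11) (20,14) (20,18) (9,20) (5,39/2)]
2. After x ≤ 13: [(5,96/13) (13,64/13) (13,212/11) (9,20) (5,39/2)]
3. After y ≥ 3: [(5,96/13) (13,64/13) (13,212/11) (9,20) (5,39/2)]
4. After y ≤ 7: [(25/4,7) (13,64/13) (13,7)]
5. Canonical ring: [(25/4,7) (13,64/13) (13,7)]

Clipped polygon: [(25/4,7) (13,64/13) (13,7)]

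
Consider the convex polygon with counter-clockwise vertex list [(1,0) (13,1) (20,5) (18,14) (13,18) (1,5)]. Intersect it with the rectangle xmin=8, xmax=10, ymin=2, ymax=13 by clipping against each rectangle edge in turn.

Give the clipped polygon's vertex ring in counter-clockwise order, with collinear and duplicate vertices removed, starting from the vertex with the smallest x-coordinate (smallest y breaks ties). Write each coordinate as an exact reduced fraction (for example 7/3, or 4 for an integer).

Clipped polygon: [(8,2) (10,2) (10,13) (109/13,13) (8,151/12)]

1. After x ≥ 8: [(8,7/12) (13,1) (20,5) (18,14) (13,18) (8,151/12)]
2. After x ≤ 10: [(8,7/12) (10,3/4) (10,59/4) (8,151/12)]
3. After y ≥ 2: [(8,2) (10,2) (10,59/4) (8,151/12)]
4. After y ≤ 13: [(8,2) (10,2) (10,13) (109/13,13) (8,151/12)]
5. Canonical ring: [(8,2) (10,2) (10,13) (109/13,13) (8,151/12)]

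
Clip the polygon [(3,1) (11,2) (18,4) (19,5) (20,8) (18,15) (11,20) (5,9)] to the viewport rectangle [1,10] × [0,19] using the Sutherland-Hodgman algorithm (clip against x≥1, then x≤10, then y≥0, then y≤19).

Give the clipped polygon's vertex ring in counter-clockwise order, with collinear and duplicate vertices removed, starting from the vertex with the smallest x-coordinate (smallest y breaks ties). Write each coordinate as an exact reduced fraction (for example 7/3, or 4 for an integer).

Clipped polygon: [(3,1) (10,15/8) (10,109/6) (5,9)]

1. After x ≥ 1: [(3,1) (11,2) (18,4) (19,5) (20,8) (18,15) (11,20) (5,9)]
2. After x ≤ 10: [(3,1) (10,15/8) (10,109/6) (5,9)]
3. After y ≥ 0: [(3,1) (10,15/8) (10,109/6) (5,9)]
4. After y ≤ 19: [(3,1) (10,15/8) (10,109/6) (5,9)]
5. Canonical ring: [(3,1) (10,15/8) (10,109/6) (5,9)]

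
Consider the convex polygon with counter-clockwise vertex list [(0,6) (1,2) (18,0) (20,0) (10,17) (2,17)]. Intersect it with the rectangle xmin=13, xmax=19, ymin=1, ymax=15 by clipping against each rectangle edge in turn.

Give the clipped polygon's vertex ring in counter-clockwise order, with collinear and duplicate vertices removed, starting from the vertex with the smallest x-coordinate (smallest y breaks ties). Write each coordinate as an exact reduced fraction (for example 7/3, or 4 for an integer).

Clipped polygon: [(13,1) (19,1) (19,17/10) (13,119/10)]

1. After x ≥ 13: [(13,10/17) (18,0) (20,0) (13,119/10)]
2. After x ≤ 19: [(13,10/17) (18,0) (19,0) (19,17/10) (13,119/10)]
3. After y ≥ 1: [(13,1) (19,1) (19,17/10) (13,119/10)]
4. After y ≤ 15: [(13,1) (19,1) (19,17/10) (13,119/10)]
5. Canonical ring: [(13,1) (19,1) (19,17/10) (13,119/10)]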